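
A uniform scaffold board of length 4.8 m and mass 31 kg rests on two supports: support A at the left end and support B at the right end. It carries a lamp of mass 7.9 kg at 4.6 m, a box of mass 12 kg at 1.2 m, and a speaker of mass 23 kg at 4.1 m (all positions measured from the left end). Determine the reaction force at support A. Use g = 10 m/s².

R_A ≈ 282 N

Sum moments about support B (its reaction then has zero moment arm).
Beam weight: 31 × 10 = 310 N down at 2.4 m → arm 2.4 m, τ = 310 × 2.4 = 744 N·m counterclockwise.
Lamp: 7.9 × 10 = 79 N down at 4.6 m → arm 0.2 m, τ = 79 × 0.2 = 15.8 N·m counterclockwise.
Box: 12 × 10 = 120 N down at 1.2 m → arm 3.6 m, τ = 120 × 3.6 = 432 N·m counterclockwise.
Speaker: 23 × 10 = 230 N down at 4.1 m → arm 0.7 m, τ = 230 × 0.7 = 161 N·m counterclockwise.
Net load moment about support B = 1353 N·m counterclockwise.
Reaction R at support A is upward at 0 m, arm 4.8 m → moment R × 4.8 clockwise.
Balancing moments: R × 4.8 = 1353, giving R = 282 N.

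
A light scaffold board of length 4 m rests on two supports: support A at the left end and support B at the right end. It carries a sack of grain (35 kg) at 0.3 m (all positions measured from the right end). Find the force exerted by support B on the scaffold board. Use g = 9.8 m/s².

Taking torques about support A:
Sack of grain: 35 × 9.8 = 343 N down at 0.3 m → arm 3.7 m, τ = 343 × 3.7 = 1269 N·m clockwise.
Net load moment about support A = 1269 N·m clockwise.
Reaction R at support B is upward at 0 m, arm 4 m → moment R × 4 counterclockwise.
Setting net torque to zero: R × 4 = 1269 → R = 317 N.

R_B ≈ 317 N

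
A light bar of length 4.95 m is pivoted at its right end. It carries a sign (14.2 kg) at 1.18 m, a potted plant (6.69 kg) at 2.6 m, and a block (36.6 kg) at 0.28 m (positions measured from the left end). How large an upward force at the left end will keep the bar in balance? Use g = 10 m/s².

Take moments about the right end.
Sign: 14.2 × 10 = 142 N down at 1.18 m → arm 3.77 m, τ = 142 × 3.77 = 535.3 N·m counterclockwise.
Potted plant: 6.69 × 10 = 66.9 N down at 2.6 m → arm 2.35 m, τ = 66.9 × 2.35 = 157.2 N·m counterclockwise.
Block: 36.6 × 10 = 366 N down at 0.28 m → arm 4.67 m, τ = 366 × 4.67 = 1709 N·m counterclockwise.
Net moment of the loads = 2402 N·m counterclockwise.
The upward force F acts at the left end, arm 4.95 m, giving F × 4.95 clockwise.
Setting net torque to zero: F × 4.95 = 2402 → F = 2402 / 4.95 = 485 N.

F ≈ 485 N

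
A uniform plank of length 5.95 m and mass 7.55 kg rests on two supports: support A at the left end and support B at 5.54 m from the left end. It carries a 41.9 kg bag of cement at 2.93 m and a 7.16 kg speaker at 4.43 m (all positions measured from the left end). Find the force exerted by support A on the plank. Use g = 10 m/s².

R_A ≈ 247 N

Choose support B as the axis so its reaction then has zero moment arm.
Beam weight: 7.55 × 10 = 75.5 N down at 2.975 m → arm 2.565 m, τ = 75.5 × 2.565 = 193.7 N·m counterclockwise.
Bag of cement: 41.9 × 10 = 419 N down at 2.93 m → arm 2.61 m, τ = 419 × 2.61 = 1094 N·m counterclockwise.
Speaker: 7.16 × 10 = 71.6 N down at 4.43 m → arm 1.11 m, τ = 71.6 × 1.11 = 79.48 N·m counterclockwise.
Net load moment about support B = 1367 N·m counterclockwise.
Reaction R at support A is upward at 0 m, arm 5.54 m → moment R × 5.54 clockwise.
Setting net torque to zero: R × 5.54 = 1367 → R = 247 N.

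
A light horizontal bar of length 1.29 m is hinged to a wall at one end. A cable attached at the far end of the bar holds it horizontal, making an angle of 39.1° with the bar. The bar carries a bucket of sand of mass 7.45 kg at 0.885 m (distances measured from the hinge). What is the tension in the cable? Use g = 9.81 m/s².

Sum moments about the hinge (the unknown hinge reaction has zero arm there).
Bucket of sand: 7.45 × 9.81 = 73.08 N down at 0.885 m → arm 0.885 m, τ = 73.08 × 0.885 = 64.68 N·m clockwise.
Total clockwise load moment = 64.68 N·m.
The cable tension T acts at 1.29 m; only its component perpendicular to the bar, T sinθ, produces torque. sin 39.1° = 0.6307.
Setting net torque to zero: T × 1.29 × 0.6307 = 64.68 → T = 64.68 / 0.8136 = 79.5 N.

T ≈ 79.5 N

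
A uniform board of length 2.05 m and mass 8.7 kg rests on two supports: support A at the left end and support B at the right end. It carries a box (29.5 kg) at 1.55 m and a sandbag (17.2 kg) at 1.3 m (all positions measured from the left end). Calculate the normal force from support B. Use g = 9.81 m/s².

R_B ≈ 368 N

About support A:
Beam weight: 8.7 × 9.81 = 85.35 N down at 1.025 m → arm 1.025 m, τ = 85.35 × 1.025 = 87.48 N·m clockwise.
Box: 29.5 × 9.81 = 289.4 N down at 1.55 m → arm 1.55 m, τ = 289.4 × 1.55 = 448.6 N·m clockwise.
Sandbag: 17.2 × 9.81 = 168.7 N down at 1.3 m → arm 1.3 m, τ = 168.7 × 1.3 = 219.3 N·m clockwise.
Net load moment about support A = 755.4 N·m clockwise.
Reaction R at support B is upward at 2.05 m, arm 2.05 m → moment R × 2.05 counterclockwise.
For rotational equilibrium, R × 2.05 = 755.4, so R = 368 N.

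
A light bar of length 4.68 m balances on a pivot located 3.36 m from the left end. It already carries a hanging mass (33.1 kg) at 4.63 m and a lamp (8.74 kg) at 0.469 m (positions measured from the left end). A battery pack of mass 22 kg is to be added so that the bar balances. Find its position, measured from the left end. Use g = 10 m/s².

x ≈ 2.6 m from the left end

Taking torques about the pivot (at 3.36 m from the left end):
Hanging mass: 33.1 × 10 = 331 N down at 4.63 m → arm 1.27 m, τ = 331 × 1.27 = 420.4 N·m clockwise.
Lamp: 8.74 × 10 = 87.4 N down at 0.469 m → arm 2.891 m, τ = 87.4 × 2.891 = 252.7 N·m counterclockwise.
Net moment of existing loads = 167.7 N·m clockwise.
The battery pack weighs 22 × 10 = 220 N and must supply an equal counterclockwise moment, so its lever arm about the pivot is 167.7 / 220 = 0.762 m.
That puts it at 3.36 − 0.762 = 2.6 m from the left end.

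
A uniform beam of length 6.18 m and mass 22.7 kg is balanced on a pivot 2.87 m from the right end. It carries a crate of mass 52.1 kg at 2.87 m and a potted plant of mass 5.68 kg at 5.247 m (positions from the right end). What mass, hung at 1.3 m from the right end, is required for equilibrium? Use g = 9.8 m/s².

m ≈ 11.8 kg

Taking torques about the pivot (at 2.87 m from the right end):
Beam weight: 22.7 × 9.8 = 222.5 N down at 3.09 m → arm 0.22 m, τ = 222.5 × 0.22 = 48.95 N·m counterclockwise.
Crate: acts at the pivot, moment arm 0 → no torque.
Potted plant: 5.68 × 9.8 = 55.66 N down at 5.247 m → arm 2.377 m, τ = 55.66 × 2.377 = 132.3 N·m counterclockwise.
Net moment of known loads = 181.2 N·m counterclockwise.
An unknown mass m at 1.3 m has arm 1.57 m; its moment is m·g·1.57 clockwise.
Setting net torque to zero: m × 9.8 × 1.57 = 181.2 → m = 181.2 / (9.8 × 1.57) = 11.8 kg.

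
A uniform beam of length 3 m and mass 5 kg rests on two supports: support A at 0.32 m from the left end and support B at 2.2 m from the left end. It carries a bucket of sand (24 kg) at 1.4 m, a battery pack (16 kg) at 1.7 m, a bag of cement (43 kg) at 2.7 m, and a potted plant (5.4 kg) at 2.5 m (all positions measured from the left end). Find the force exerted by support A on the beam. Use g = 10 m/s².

R_A ≈ 40.3 N

Taking torques about support B:
Beam weight: 5 × 10 = 50 N down at 1.5 m → arm 0.7 m, τ = 50 × 0.7 = 35 N·m counterclockwise.
Bucket of sand: 24 × 10 = 240 N down at 1.4 m → arm 0.8 m, τ = 240 × 0.8 = 192 N·m counterclockwise.
Battery pack: 16 × 10 = 160 N down at 1.7 m → arm 0.5 m, τ = 160 × 0.5 = 80 N·m counterclockwise.
Bag of cement: 43 × 10 = 430 N down at 2.7 m → arm 0.5 m, τ = 430 × 0.5 = 215 N·m clockwise.
Potted plant: 5.4 × 10 = 54 N down at 2.5 m → arm 0.3 m, τ = 54 × 0.3 = 16.2 N·m clockwise.
Net load moment about support B = 75.8 N·m counterclockwise.
Reaction R at support A is upward at 0.32 m, arm 1.88 m → moment R × 1.88 clockwise.
Στ = 0 ⇒ R × 1.88 = 75.8 ⇒ R = 40.3 N.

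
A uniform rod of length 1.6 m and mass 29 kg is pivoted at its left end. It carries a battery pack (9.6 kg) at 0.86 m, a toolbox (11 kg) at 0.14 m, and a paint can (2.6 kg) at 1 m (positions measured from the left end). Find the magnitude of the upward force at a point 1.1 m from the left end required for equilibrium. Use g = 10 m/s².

F ≈ 324 N

About the left end:
Beam weight: 29 × 10 = 290 N down at 0.8 m → arm 0.8 m, τ = 290 × 0.8 = 232 N·m clockwise.
Battery pack: 9.6 × 10 = 96 N down at 0.86 m → arm 0.86 m, τ = 96 × 0.86 = 82.56 N·m clockwise.
Toolbox: 11 × 10 = 110 N down at 0.14 m → arm 0.14 m, τ = 110 × 0.14 = 15.4 N·m clockwise.
Paint can: 2.6 × 10 = 26 N down at 1 m → arm 1 m, τ = 26 × 1 = 26 N·m clockwise.
Net moment of the loads = 356 N·m clockwise.
The upward force F acts at a point 1.1 m from the left end, arm 1.1 m, giving F × 1.1 counterclockwise.
Setting net torque to zero: F × 1.1 = 356 → F = 356 / 1.1 = 324 N.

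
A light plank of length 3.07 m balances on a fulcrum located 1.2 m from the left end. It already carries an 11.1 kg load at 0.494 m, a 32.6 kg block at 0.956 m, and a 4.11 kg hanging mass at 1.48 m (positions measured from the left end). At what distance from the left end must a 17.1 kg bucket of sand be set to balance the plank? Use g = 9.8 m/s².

About the fulcrum (at 1.2 m from the left end):
Load: 11.1 × 9.8 = 108.8 N down at 0.494 m → arm 0.706 m, τ = 108.8 × 0.706 = 76.81 N·m counterclockwise.
Block: 32.6 × 9.8 = 319.5 N down at 0.956 m → arm 0.244 m, τ = 319.5 × 0.244 = 77.96 N·m counterclockwise.
Hanging mass: 4.11 × 9.8 = 40.28 N down at 1.48 m → arm 0.28 m, τ = 40.28 × 0.28 = 11.28 N·m clockwise.
Net moment of existing loads = 143.5 N·m counterclockwise.
The bucket of sand weighs 17.1 × 9.8 = 167.6 N and must supply an equal clockwise moment, so its lever arm about the fulcrum is 143.5 / 167.6 = 0.856 m.
That puts it at 1.2 + 0.856 = 2.06 m from the left end.

x ≈ 2.06 m from the left end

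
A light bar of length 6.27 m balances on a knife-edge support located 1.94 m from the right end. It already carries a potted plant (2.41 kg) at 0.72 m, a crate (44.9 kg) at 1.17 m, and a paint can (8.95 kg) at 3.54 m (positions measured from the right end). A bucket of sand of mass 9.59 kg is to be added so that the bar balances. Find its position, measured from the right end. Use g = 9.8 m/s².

x ≈ 4.36 m from the right end

About the knife-edge support (at 1.94 m from the right end):
Potted plant: 2.41 × 9.8 = 23.62 N down at 0.72 m → arm 1.22 m, τ = 23.62 × 1.22 = 28.82 N·m clockwise.
Crate: 44.9 × 9.8 = 440 N down at 1.17 m → arm 0.77 m, τ = 440 × 0.77 = 338.8 N·m clockwise.
Paint can: 8.95 × 9.8 = 87.71 N down at 3.54 m → arm 1.6 m, τ = 87.71 × 1.6 = 140.3 N·m counterclockwise.
Net moment of existing loads = 227.3 N·m clockwise.
The bucket of sand weighs 9.59 × 9.8 = 93.98 N and must supply an equal counterclockwise moment, so its lever arm about the knife-edge support is 227.3 / 93.98 = 2.42 m.
That puts it at 1.94 + 2.42 = 4.36 m from the right end.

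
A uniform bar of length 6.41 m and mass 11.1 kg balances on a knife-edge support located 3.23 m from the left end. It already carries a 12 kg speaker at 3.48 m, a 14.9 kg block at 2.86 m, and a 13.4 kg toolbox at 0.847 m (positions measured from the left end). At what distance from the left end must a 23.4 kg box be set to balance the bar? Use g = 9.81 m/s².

Taking torques about the knife-edge support (at 3.23 m from the left end):
Beam weight: 11.1 × 9.81 = 108.9 N down at 3.205 m → arm 0.025 m, τ = 108.9 × 0.025 = 2.723 N·m counterclockwise.
Speaker: 12 × 9.81 = 117.7 N down at 3.48 m → arm 0.25 m, τ = 117.7 × 0.25 = 29.43 N·m clockwise.
Block: 14.9 × 9.81 = 146.2 N down at 2.86 m → arm 0.37 m, τ = 146.2 × 0.37 = 54.09 N·m counterclockwise.
Toolbox: 13.4 × 9.81 = 131.5 N down at 0.847 m → arm 2.383 m, τ = 131.5 × 2.383 = 313.4 N·m counterclockwise.
Net moment of existing loads = 340.8 N·m counterclockwise.
The box weighs 23.4 × 9.81 = 229.6 N and must supply an equal clockwise moment, so its lever arm about the knife-edge support is 340.8 / 229.6 = 1.48 m.
That puts it at 3.23 + 1.48 = 4.71 m from the left end.

x ≈ 4.71 m from the left end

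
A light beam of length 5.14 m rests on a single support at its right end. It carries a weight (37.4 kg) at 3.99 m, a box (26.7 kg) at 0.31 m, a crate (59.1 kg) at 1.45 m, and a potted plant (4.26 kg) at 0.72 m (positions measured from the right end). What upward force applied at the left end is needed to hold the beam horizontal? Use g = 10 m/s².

F ≈ 479 N

Sum moments about the right end (the unknown pivot reaction has zero arm there).
Weight: 37.4 × 10 = 374 N down at 3.99 m → arm 3.99 m, τ = 374 × 3.99 = 1492 N·m counterclockwise.
Box: 26.7 × 10 = 267 N down at 0.31 m → arm 0.31 m, τ = 267 × 0.31 = 82.77 N·m counterclockwise.
Crate: 59.1 × 10 = 591 N down at 1.45 m → arm 1.45 m, τ = 591 × 1.45 = 856.9 N·m counterclockwise.
Potted plant: 4.26 × 10 = 42.6 N down at 0.72 m → arm 0.72 m, τ = 42.6 × 0.72 = 30.67 N·m counterclockwise.
Net moment of the loads = 2462 N·m counterclockwise.
The upward force F acts at the left end, arm 5.14 m, giving F × 5.14 clockwise.
For rotational equilibrium, F × 5.14 = 2462, so F = 2462 / 5.14 = 479 N.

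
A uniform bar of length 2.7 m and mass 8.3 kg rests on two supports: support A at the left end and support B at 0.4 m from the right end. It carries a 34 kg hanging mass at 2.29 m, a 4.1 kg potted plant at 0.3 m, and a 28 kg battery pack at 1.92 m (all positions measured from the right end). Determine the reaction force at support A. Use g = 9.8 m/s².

R_A ≈ 487 N

About support B:
Beam weight: 8.3 × 9.8 = 81.34 N down at 1.35 m → arm 0.95 m, τ = 81.34 × 0.95 = 77.27 N·m counterclockwise.
Hanging mass: 34 × 9.8 = 333.2 N down at 2.29 m → arm 1.89 m, τ = 333.2 × 1.89 = 629.7 N·m counterclockwise.
Potted plant: 4.1 × 9.8 = 40.18 N down at 0.3 m → arm 0.1 m, τ = 40.18 × 0.1 = 4.018 N·m clockwise.
Battery pack: 28 × 9.8 = 274.4 N down at 1.92 m → arm 1.52 m, τ = 274.4 × 1.52 = 417.1 N·m counterclockwise.
Net load moment about support B = 1120 N·m counterclockwise.
Reaction R at support A is upward at 2.7 m, arm 2.3 m → moment R × 2.3 clockwise.
Στ = 0 ⇒ R × 2.3 = 1120 ⇒ R = 487 N.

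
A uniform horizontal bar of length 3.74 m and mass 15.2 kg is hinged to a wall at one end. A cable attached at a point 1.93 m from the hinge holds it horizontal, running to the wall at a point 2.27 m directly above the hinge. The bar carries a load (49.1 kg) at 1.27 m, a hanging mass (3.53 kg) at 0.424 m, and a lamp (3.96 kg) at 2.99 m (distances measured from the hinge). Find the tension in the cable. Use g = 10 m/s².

T ≈ 708 N

Sum moments about the hinge (the unknown hinge reaction has zero arm there).
Beam weight: 15.2 × 10 = 152 N down at 1.87 m → arm 1.87 m, τ = 152 × 1.87 = 284.2 N·m clockwise.
Load: 49.1 × 10 = 491 N down at 1.27 m → arm 1.27 m, τ = 491 × 1.27 = 623.6 N·m clockwise.
Hanging mass: 3.53 × 10 = 35.3 N down at 0.424 m → arm 0.424 m, τ = 35.3 × 0.424 = 14.97 N·m clockwise.
Lamp: 3.96 × 10 = 39.6 N down at 2.99 m → arm 2.99 m, τ = 39.6 × 2.99 = 118.4 N·m clockwise.
Total clockwise load moment = 1041 N·m.
The cable tension T acts at 1.93 m; only its component perpendicular to the bar, T sinθ, produces torque. sinθ = h/√(h²+d²) = 2.27/√(2.27²+1.93²) = 0.7619.
For rotational equilibrium, T × 1.93 × 0.7619 = 1041, so T = 1041 / 1.47 = 708 N.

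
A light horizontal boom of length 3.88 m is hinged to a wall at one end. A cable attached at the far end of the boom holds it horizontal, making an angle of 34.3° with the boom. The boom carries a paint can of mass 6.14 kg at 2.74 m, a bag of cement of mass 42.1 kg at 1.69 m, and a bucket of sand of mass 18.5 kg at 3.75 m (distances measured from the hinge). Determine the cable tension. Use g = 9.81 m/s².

Taking torques about the hinge:
Paint can: 6.14 × 9.81 = 60.23 N down at 2.74 m → arm 2.74 m, τ = 60.23 × 2.74 = 165 N·m clockwise.
Bag of cement: 42.1 × 9.81 = 413 N down at 1.69 m → arm 1.69 m, τ = 413 × 1.69 = 698 N·m clockwise.
Bucket of sand: 18.5 × 9.81 = 181.5 N down at 3.75 m → arm 3.75 m, τ = 181.5 × 3.75 = 680.6 N·m clockwise.
Total clockwise load moment = 1544 N·m.
The cable tension T acts at 3.88 m; only its component perpendicular to the boom, T sinθ, produces torque. sin 34.3° = 0.5635.
For rotational equilibrium, T × 3.88 × 0.5635 = 1544, so T = 1544 / 2.186 = 706 N.

T ≈ 706 N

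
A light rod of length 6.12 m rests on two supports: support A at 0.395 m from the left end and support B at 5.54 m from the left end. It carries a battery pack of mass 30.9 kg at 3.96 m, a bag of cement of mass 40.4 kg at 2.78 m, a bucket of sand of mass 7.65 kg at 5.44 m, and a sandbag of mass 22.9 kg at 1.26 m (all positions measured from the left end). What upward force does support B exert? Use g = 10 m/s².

R_B ≈ 515 N

Taking torques about support A:
Battery pack: 30.9 × 10 = 309 N down at 3.96 m → arm 3.565 m, τ = 309 × 3.565 = 1102 N·m clockwise.
Bag of cement: 40.4 × 10 = 404 N down at 2.78 m → arm 2.385 m, τ = 404 × 2.385 = 963.5 N·m clockwise.
Bucket of sand: 7.65 × 10 = 76.5 N down at 5.44 m → arm 5.045 m, τ = 76.5 × 5.045 = 385.9 N·m clockwise.
Sandbag: 22.9 × 10 = 229 N down at 1.26 m → arm 0.865 m, τ = 229 × 0.865 = 198.1 N·m clockwise.
Net load moment about support A = 2650 N·m clockwise.
Reaction R at support B is upward at 5.54 m, arm 5.145 m → moment R × 5.145 counterclockwise.
Setting net torque to zero: R × 5.145 = 2650 → R = 515 N.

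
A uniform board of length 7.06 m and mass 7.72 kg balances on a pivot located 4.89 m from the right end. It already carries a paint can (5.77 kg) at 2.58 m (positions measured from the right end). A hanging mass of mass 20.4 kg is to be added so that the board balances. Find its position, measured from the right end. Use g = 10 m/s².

x ≈ 6.06 m from the right end

Take moments about the pivot (at 4.89 m from the right end).
Beam weight: 7.72 × 10 = 77.2 N down at 3.53 m → arm 1.36 m, τ = 77.2 × 1.36 = 105 N·m clockwise.
Paint can: 5.77 × 10 = 57.7 N down at 2.58 m → arm 2.31 m, τ = 57.7 × 2.31 = 133.3 N·m clockwise.
Net moment of existing loads = 238.3 N·m clockwise.
The hanging mass weighs 20.4 × 10 = 204 N and must supply an equal counterclockwise moment, so its lever arm about the pivot is 238.3 / 204 = 1.17 m.
That puts it at 4.89 + 1.17 = 6.06 m from the right end.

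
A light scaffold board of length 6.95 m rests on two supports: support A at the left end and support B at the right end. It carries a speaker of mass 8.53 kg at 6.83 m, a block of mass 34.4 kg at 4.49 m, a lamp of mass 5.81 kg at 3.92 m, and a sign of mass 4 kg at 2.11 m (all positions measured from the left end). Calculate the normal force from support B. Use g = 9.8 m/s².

R_B ≈ 344 N

Taking torques about support A:
Speaker: 8.53 × 9.8 = 83.59 N down at 6.83 m → arm 6.83 m, τ = 83.59 × 6.83 = 570.9 N·m clockwise.
Block: 34.4 × 9.8 = 337.1 N down at 4.49 m → arm 4.49 m, τ = 337.1 × 4.49 = 1514 N·m clockwise.
Lamp: 5.81 × 9.8 = 56.94 N down at 3.92 m → arm 3.92 m, τ = 56.94 × 3.92 = 223.2 N·m clockwise.
Sign: 4 × 9.8 = 39.2 N down at 2.11 m → arm 2.11 m, τ = 39.2 × 2.11 = 82.71 N·m clockwise.
Net load moment about support A = 2391 N·m clockwise.
Reaction R at support B is upward at 6.95 m, arm 6.95 m → moment R × 6.95 counterclockwise.
For rotational equilibrium, R × 6.95 = 2391, so R = 344 N.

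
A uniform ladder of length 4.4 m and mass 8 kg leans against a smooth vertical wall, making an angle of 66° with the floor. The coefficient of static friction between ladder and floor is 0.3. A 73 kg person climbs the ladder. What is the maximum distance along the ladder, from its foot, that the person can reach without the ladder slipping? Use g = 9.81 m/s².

d ≈ 3.05 m

Sum moments about the foot of the ladder (the floor normal and friction both act there and drop out).
Ladder weight 8×9.81 = 78.48 N acts at 2.2 m along the ladder; its horizontal arm is 2.2·cos66° = 0.8948 m → τ = 70.22 N·m clockwise.
Person weight 73×9.81 = 716.1 N at distance d → arm d·cos66° → τ = 716.1·d·0.4067 clockwise.
Wall normal N at the top has arm L sinθ = 4.02 m counterclockwise, so Στ = 0 gives N·4.02 = 70.22 + 291.2·d.
ΣFy = 0 ⇒ N_floor = 794.6 N, so the maximum friction is μ_s·N_floor = 0.3×794.6 = 238.4 N. ΣFx = 0 ⇒ N_wall = f, so at the slipping point N = 238.4 N.
Substituting: 238.4×4.02 = 70.22 + 291.2·d ⇒ d = (958.4 − 70.22) / 291.2 = 3.05 m.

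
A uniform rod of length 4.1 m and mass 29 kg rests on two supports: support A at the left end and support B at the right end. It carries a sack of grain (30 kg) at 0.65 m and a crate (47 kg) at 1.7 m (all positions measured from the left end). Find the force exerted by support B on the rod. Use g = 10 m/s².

Taking torques about support A:
Beam weight: 29 × 10 = 290 N down at 2.05 m → arm 2.05 m, τ = 290 × 2.05 = 594.5 N·m clockwise.
Sack of grain: 30 × 10 = 300 N down at 0.65 m → arm 0.65 m, τ = 300 × 0.65 = 195 N·m clockwise.
Crate: 47 × 10 = 470 N down at 1.7 m → arm 1.7 m, τ = 470 × 1.7 = 799 N·m clockwise.
Net load moment about support A = 1588 N·m clockwise.
Reaction R at support B is upward at 4.1 m, arm 4.1 m → moment R × 4.1 counterclockwise.
For rotational equilibrium, R × 4.1 = 1588, so R = 387 N.

R_B ≈ 387 N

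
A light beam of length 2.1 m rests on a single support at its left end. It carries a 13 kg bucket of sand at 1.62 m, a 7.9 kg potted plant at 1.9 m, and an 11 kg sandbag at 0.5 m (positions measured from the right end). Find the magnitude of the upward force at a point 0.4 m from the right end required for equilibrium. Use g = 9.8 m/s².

About the left end:
Bucket of sand: 13 × 9.8 = 127.4 N down at 1.62 m → arm 0.48 m, τ = 127.4 × 0.48 = 61.15 N·m clockwise.
Potted plant: 7.9 × 9.8 = 77.42 N down at 1.9 m → arm 0.2 m, τ = 77.42 × 0.2 = 15.48 N·m clockwise.
Sandbag: 11 × 9.8 = 107.8 N down at 0.5 m → arm 1.6 m, τ = 107.8 × 1.6 = 172.5 N·m clockwise.
Net moment of the loads = 249.1 N·m clockwise.
The upward force F acts at a point 0.4 m from the right end, arm 1.7 m, giving F × 1.7 counterclockwise.
Στ = 0 ⇒ F × 1.7 = 249.1 ⇒ F = 249.1 / 1.7 = 147 N.

F ≈ 147 N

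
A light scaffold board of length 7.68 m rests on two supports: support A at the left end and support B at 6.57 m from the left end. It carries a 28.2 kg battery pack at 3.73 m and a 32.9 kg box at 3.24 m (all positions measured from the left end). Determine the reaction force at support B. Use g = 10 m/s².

Sum moments about support A (its reaction then has zero moment arm).
Battery pack: 28.2 × 10 = 282 N down at 3.73 m → arm 3.73 m, τ = 282 × 3.73 = 1052 N·m clockwise.
Box: 32.9 × 10 = 329 N down at 3.24 m → arm 3.24 m, τ = 329 × 3.24 = 1066 N·m clockwise.
Net load moment about support A = 2118 N·m clockwise.
Reaction R at support B is upward at 6.57 m, arm 6.57 m → moment R × 6.57 counterclockwise.
For rotational equilibrium, R × 6.57 = 2118, so R = 322 N.

R_B ≈ 322 N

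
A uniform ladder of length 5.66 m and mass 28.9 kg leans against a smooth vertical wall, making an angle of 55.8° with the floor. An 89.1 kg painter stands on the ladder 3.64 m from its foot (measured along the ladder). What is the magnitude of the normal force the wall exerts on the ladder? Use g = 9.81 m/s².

Taking torques about the foot of the ladder:
Ladder weight 28.9×9.81 = 283.5 N acts at 2.83 m along the ladder; its horizontal arm is 2.83·cos55.8° = 1.591 m → τ = 451 N·m clockwise.
Painter: 89.1×9.81 = 874.1 N at 3.64 m → arm 2.046 m → τ = 1788 N·m clockwise.
Wall normal N acts horizontally at the top; its moment arm is the height L sinθ = 5.66·sin55.8° = 4.681 m, counterclockwise.
Στ = 0 ⇒ N × 4.681 = 2239 ⇒ N = 478 N.

N_wall ≈ 478 N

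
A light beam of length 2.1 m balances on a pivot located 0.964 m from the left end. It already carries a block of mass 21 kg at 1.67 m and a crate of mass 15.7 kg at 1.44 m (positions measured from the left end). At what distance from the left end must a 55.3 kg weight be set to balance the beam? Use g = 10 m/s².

x ≈ 0.561 m from the left end

About the pivot (at 0.964 m from the left end):
Block: 21 × 10 = 210 N down at 1.67 m → arm 0.706 m, τ = 210 × 0.706 = 148.3 N·m clockwise.
Crate: 15.7 × 10 = 157 N down at 1.44 m → arm 0.476 m, τ = 157 × 0.476 = 74.73 N·m clockwise.
Net moment of existing loads = 223 N·m clockwise.
The weight weighs 55.3 × 10 = 553 N and must supply an equal counterclockwise moment, so its lever arm about the pivot is 223 / 553 = 0.403 m.
That puts it at 0.964 − 0.403 = 0.561 m from the left end.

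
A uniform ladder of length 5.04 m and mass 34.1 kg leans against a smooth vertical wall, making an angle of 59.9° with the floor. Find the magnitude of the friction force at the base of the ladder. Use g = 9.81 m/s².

f ≈ 97 N

Take moments about the foot of the ladder.
Ladder weight 34.1×9.81 = 334.5 N acts at 2.52 m along the ladder; its horizontal arm is 2.52·cos59.9° = 1.264 m → τ = 422.8 N·m clockwise.
Wall normal N acts horizontally at the top; its moment arm is the height L sinθ = 5.04·sin59.9° = 4.36 m, counterclockwise.
Setting net torque to zero: N × 4.36 = 422.8 → N = 97 N.
ΣFx = 0: friction at the foot balances the wall's push, so f = N_wall = 97 N.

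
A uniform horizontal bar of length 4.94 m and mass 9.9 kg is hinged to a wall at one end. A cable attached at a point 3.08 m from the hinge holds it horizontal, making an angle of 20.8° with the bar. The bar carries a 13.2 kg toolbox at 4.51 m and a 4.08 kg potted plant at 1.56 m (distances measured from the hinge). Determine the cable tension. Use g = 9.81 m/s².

T ≈ 810 N

Take moments about the hinge.
Beam weight: 9.9 × 9.81 = 97.12 N down at 2.47 m → arm 2.47 m, τ = 97.12 × 2.47 = 239.9 N·m clockwise.
Toolbox: 13.2 × 9.81 = 129.5 N down at 4.51 m → arm 4.51 m, τ = 129.5 × 4.51 = 584 N·m clockwise.
Potted plant: 4.08 × 9.81 = 40.02 N down at 1.56 m → arm 1.56 m, τ = 40.02 × 1.56 = 62.43 N·m clockwise.
Total clockwise load moment = 886.3 N·m.
The cable tension T acts at 3.08 m; only its component perpendicular to the bar, T sinθ, produces torque. sin 20.8° = 0.3551.
For rotational equilibrium, T × 3.08 × 0.3551 = 886.3, so T = 886.3 / 1.094 = 810 N.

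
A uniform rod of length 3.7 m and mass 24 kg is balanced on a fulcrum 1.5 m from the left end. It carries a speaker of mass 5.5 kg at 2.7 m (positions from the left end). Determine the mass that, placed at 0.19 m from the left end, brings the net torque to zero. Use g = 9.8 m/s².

Take moments about the fulcrum (at 1.5 m from the left end).
Beam weight: 24 × 9.8 = 235.2 N down at 1.85 m → arm 0.35 m, τ = 235.2 × 0.35 = 82.32 N·m clockwise.
Speaker: 5.5 × 9.8 = 53.9 N down at 2.7 m → arm 1.2 m, τ = 53.9 × 1.2 = 64.68 N·m clockwise.
Net moment of known loads = 147 N·m clockwise.
An unknown mass m at 0.19 m has arm 1.31 m; its moment is m·g·1.31 counterclockwise.
Στ = 0 ⇒ m × 9.8 × 1.31 = 147 ⇒ m = 147 / (9.8 × 1.31) = 11.5 kg.

m ≈ 11.5 kg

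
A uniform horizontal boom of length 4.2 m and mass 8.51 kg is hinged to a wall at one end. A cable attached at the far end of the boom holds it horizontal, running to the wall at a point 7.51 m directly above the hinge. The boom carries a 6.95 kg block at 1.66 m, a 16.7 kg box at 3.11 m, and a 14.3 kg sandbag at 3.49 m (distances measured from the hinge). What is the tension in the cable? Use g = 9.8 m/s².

Choose the hinge as the axis so the unknown hinge reaction has zero arm there.
Beam weight: 8.51 × 9.8 = 83.4 N down at 2.1 m → arm 2.1 m, τ = 83.4 × 2.1 = 175.1 N·m clockwise.
Block: 6.95 × 9.8 = 68.11 N down at 1.66 m → arm 1.66 m, τ = 68.11 × 1.66 = 113.1 N·m clockwise.
Box: 16.7 × 9.8 = 163.7 N down at 3.11 m → arm 3.11 m, τ = 163.7 × 3.11 = 509.1 N·m clockwise.
Sandbag: 14.3 × 9.8 = 140.1 N down at 3.49 m → arm 3.49 m, τ = 140.1 × 3.49 = 488.9 N·m clockwise.
Total clockwise load moment = 1286 N·m.
The cable tension T acts at 4.2 m; only its component perpendicular to the boom, T sinθ, produces torque. sinθ = h/√(h²+d²) = 7.51/√(7.51²+4.2²) = 0.8728.
Setting net torque to zero: T × 4.2 × 0.8728 = 1286 → T = 1286 / 3.666 = 351 N.

T ≈ 351 N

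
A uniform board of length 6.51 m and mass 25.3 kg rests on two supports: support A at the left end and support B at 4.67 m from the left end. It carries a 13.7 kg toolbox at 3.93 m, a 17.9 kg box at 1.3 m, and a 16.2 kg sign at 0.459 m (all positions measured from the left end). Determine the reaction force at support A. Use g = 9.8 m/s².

R_A ≈ 366 N

Choose support B as the axis so its reaction then has zero moment arm.
Beam weight: 25.3 × 9.8 = 247.9 N down at 3.255 m → arm 1.415 m, τ = 247.9 × 1.415 = 350.8 N·m counterclockwise.
Toolbox: 13.7 × 9.8 = 134.3 N down at 3.93 m → arm 0.74 m, τ = 134.3 × 0.74 = 99.38 N·m counterclockwise.
Box: 17.9 × 9.8 = 175.4 N down at 1.3 m → arm 3.37 m, τ = 175.4 × 3.37 = 591.1 N·m counterclockwise.
Sign: 16.2 × 9.8 = 158.8 N down at 0.459 m → arm 4.211 m, τ = 158.8 × 4.211 = 668.7 N·m counterclockwise.
Net load moment about support B = 1710 N·m counterclockwise.
Reaction R at support A is upward at 0 m, arm 4.67 m → moment R × 4.67 clockwise.
Setting net torque to zero: R × 4.67 = 1710 → R = 366 N.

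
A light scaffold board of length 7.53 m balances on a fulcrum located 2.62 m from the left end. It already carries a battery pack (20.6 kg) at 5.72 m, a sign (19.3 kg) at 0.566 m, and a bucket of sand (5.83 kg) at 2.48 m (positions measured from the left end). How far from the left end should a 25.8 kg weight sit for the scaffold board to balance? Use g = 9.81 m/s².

Taking torques about the fulcrum (at 2.62 m from the left end):
Battery pack: 20.6 × 9.81 = 202.1 N down at 5.72 m → arm 3.1 m, τ = 202.1 × 3.1 = 626.5 N·m clockwise.
Sign: 19.3 × 9.81 = 189.3 N down at 0.566 m → arm 2.054 m, τ = 189.3 × 2.054 = 388.8 N·m counterclockwise.
Bucket of sand: 5.83 × 9.81 = 57.19 N down at 2.48 m → arm 0.14 m, τ = 57.19 × 0.14 = 8.007 N·m counterclockwise.
Net moment of existing loads = 229.7 N·m clockwise.
The weight weighs 25.8 × 9.81 = 253.1 N and must supply an equal counterclockwise moment, so its lever arm about the fulcrum is 229.7 / 253.1 = 0.908 m.
That puts it at 2.62 − 0.908 = 1.71 m from the left end.

x ≈ 1.71 m from the left end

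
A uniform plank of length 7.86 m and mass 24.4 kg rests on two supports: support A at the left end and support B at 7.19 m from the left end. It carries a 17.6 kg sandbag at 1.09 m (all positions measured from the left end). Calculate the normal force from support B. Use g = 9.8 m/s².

About support A:
Beam weight: 24.4 × 9.8 = 239.1 N down at 3.93 m → arm 3.93 m, τ = 239.1 × 3.93 = 939.7 N·m clockwise.
Sandbag: 17.6 × 9.8 = 172.5 N down at 1.09 m → arm 1.09 m, τ = 172.5 × 1.09 = 188 N·m clockwise.
Net load moment about support A = 1128 N·m clockwise.
Reaction R at support B is upward at 7.19 m, arm 7.19 m → moment R × 7.19 counterclockwise.
For rotational equilibrium, R × 7.19 = 1128, so R = 157 N.

R_B ≈ 157 N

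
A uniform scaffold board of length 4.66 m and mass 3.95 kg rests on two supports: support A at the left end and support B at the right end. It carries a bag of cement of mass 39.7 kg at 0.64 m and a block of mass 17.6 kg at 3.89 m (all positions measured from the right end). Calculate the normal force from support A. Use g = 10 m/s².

R_A ≈ 221 N

Take moments about support B.
Beam weight: 3.95 × 10 = 39.5 N down at 2.33 m → arm 2.33 m, τ = 39.5 × 2.33 = 92.03 N·m counterclockwise.
Bag of cement: 39.7 × 10 = 397 N down at 0.64 m → arm 0.64 m, τ = 397 × 0.64 = 254.1 N·m counterclockwise.
Block: 17.6 × 10 = 176 N down at 3.89 m → arm 3.89 m, τ = 176 × 3.89 = 684.6 N·m counterclockwise.
Net load moment about support B = 1031 N·m counterclockwise.
Reaction R at support A is upward at 4.66 m, arm 4.66 m → moment R × 4.66 clockwise.
Στ = 0 ⇒ R × 4.66 = 1031 ⇒ R = 221 N.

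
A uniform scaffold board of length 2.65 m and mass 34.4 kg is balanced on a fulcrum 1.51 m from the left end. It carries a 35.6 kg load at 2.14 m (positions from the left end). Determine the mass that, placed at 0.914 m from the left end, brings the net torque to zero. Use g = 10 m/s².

m ≈ 27 kg

Choose the fulcrum (at 1.51 m from the left end) as the axis so the support reaction has zero arm there.
Beam weight: 34.4 × 10 = 344 N down at 1.325 m → arm 0.185 m, τ = 344 × 0.185 = 63.64 N·m counterclockwise.
Load: 35.6 × 10 = 356 N down at 2.14 m → arm 0.63 m, τ = 356 × 0.63 = 224.3 N·m clockwise.
Net moment of known loads = 160.7 N·m clockwise.
An unknown mass m at 0.914 m has arm 0.596 m; its moment is m·g·0.596 counterclockwise.
Setting net torque to zero: m × 10 × 0.596 = 160.7 → m = 160.7 / (10 × 0.596) = 27 kg.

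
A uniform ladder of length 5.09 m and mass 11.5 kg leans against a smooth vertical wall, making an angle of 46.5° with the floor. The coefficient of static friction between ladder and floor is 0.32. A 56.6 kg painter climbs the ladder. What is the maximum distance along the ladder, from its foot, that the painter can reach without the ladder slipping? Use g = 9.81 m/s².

d ≈ 1.55 m

Take moments about the foot of the ladder.
Ladder weight 11.5×9.81 = 112.8 N acts at 2.545 m along the ladder; its horizontal arm is 2.545·cos46.5° = 1.752 m → τ = 197.6 N·m clockwise.
Painter weight 56.6×9.81 = 555.2 N at distance d → arm d·cos46.5° → τ = 555.2·d·0.6884 clockwise.
Wall normal N at the top has arm L sinθ = 3.692 m counterclockwise, so Στ = 0 gives N·3.692 = 197.6 + 382.2·d.
ΣFy = 0 ⇒ N_floor = 668 N, so the maximum friction is μ_s·N_floor = 0.32×668 = 213.8 N. ΣFx = 0 ⇒ N_wall = f, so at the slipping point N = 213.8 N.
Substituting: 213.8×3.692 = 197.6 + 382.2·d ⇒ d = (789.3 − 197.6) / 382.2 = 1.55 m.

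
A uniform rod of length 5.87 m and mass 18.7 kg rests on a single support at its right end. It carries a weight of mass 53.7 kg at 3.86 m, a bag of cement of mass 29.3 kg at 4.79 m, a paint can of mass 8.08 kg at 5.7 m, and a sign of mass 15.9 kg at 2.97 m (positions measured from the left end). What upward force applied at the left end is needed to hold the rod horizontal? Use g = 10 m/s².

F ≈ 412 N

Take moments about the right end.
Beam weight: 18.7 × 10 = 187 N down at 2.935 m → arm 2.935 m, τ = 187 × 2.935 = 548.8 N·m counterclockwise.
Weight: 53.7 × 10 = 537 N down at 3.86 m → arm 2.01 m, τ = 537 × 2.01 = 1079 N·m counterclockwise.
Bag of cement: 29.3 × 10 = 293 N down at 4.79 m → arm 1.08 m, τ = 293 × 1.08 = 316.4 N·m counterclockwise.
Paint can: 8.08 × 10 = 80.8 N down at 5.7 m → arm 0.17 m, τ = 80.8 × 0.17 = 13.74 N·m counterclockwise.
Sign: 15.9 × 10 = 159 N down at 2.97 m → arm 2.9 m, τ = 159 × 2.9 = 461.1 N·m counterclockwise.
Net moment of the loads = 2419 N·m counterclockwise.
The upward force F acts at the left end, arm 5.87 m, giving F × 5.87 clockwise.
Balancing moments: F × 5.87 = 2419, giving F = 2419 / 5.87 = 412 N.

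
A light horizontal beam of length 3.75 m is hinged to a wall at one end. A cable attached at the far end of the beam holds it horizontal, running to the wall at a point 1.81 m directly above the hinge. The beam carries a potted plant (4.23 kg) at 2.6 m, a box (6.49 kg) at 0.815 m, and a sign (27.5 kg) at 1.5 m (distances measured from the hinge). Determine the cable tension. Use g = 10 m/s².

T ≈ 353 N

Sum moments about the hinge (the unknown hinge reaction has zero arm there).
Potted plant: 4.23 × 10 = 42.3 N down at 2.6 m → arm 2.6 m, τ = 42.3 × 2.6 = 110 N·m clockwise.
Box: 6.49 × 10 = 64.9 N down at 0.815 m → arm 0.815 m, τ = 64.9 × 0.815 = 52.89 N·m clockwise.
Sign: 27.5 × 10 = 275 N down at 1.5 m → arm 1.5 m, τ = 275 × 1.5 = 412.5 N·m clockwise.
Total clockwise load moment = 575.4 N·m.
The cable tension T acts at 3.75 m; only its component perpendicular to the beam, T sinθ, produces torque. sinθ = h/√(h²+d²) = 1.81/√(1.81²+3.75²) = 0.4347.
Setting net torque to zero: T × 3.75 × 0.4347 = 575.4 → T = 575.4 / 1.63 = 353 N.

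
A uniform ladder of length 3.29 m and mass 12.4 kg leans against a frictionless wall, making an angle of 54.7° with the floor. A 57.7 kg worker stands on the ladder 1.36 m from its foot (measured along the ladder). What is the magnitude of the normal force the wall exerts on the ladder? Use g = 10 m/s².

N_wall ≈ 213 N

About the foot of the ladder:
Ladder weight 12.4×10 = 124 N acts at 1.645 m along the ladder; its horizontal arm is 1.645·cos54.7° = 0.9506 m → τ = 117.9 N·m clockwise.
Worker: 57.7×10 = 577 N at 1.36 m → arm 0.7859 m → τ = 453.5 N·m clockwise.
Wall normal N acts horizontally at the top; its moment arm is the height L sinθ = 3.29·sin54.7° = 2.685 m, counterclockwise.
For rotational equilibrium, N × 2.685 = 571.4, so N = 213 N.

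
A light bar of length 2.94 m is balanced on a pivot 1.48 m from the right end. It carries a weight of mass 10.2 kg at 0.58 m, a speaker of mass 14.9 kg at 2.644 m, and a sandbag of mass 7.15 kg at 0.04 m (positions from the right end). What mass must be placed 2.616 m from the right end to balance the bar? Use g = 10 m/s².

m ≈ 1.88 kg

Taking torques about the pivot (at 1.48 m from the right end):
Weight: 10.2 × 10 = 102 N down at 0.58 m → arm 0.9 m, τ = 102 × 0.9 = 91.8 N·m clockwise.
Speaker: 14.9 × 10 = 149 N down at 2.644 m → arm 1.164 m, τ = 149 × 1.164 = 173.4 N·m counterclockwise.
Sandbag: 7.15 × 10 = 71.5 N down at 0.04 m → arm 1.44 m, τ = 71.5 × 1.44 = 103 N·m clockwise.
Net moment of known loads = 21.4 N·m clockwise.
An unknown mass m at 2.616 m has arm 1.136 m; its moment is m·g·1.136 counterclockwise.
For rotational equilibrium, m × 10 × 1.136 = 21.4, so m = 21.4 / (10 × 1.136) = 1.88 kg.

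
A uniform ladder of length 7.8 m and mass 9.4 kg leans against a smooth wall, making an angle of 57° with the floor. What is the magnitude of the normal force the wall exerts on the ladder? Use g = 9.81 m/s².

N_wall ≈ 29.9 N

Sum moments about the foot of the ladder (the floor normal and friction both act there and drop out).
Ladder weight 9.4×9.81 = 92.21 N acts at 3.9 m along the ladder; its horizontal arm is 3.9·cos57° = 2.124 m → τ = 195.9 N·m clockwise.
Wall normal N acts horizontally at the top; its moment arm is the height L sinθ = 7.8·sin57° = 6.542 m, counterclockwise.
For rotational equilibrium, N × 6.542 = 195.9, so N = 29.9 N.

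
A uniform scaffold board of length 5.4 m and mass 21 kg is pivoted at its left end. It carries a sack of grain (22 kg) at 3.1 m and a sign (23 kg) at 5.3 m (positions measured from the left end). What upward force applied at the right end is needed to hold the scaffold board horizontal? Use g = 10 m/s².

Taking torques about the left end:
Beam weight: 21 × 10 = 210 N down at 2.7 m → arm 2.7 m, τ = 210 × 2.7 = 567 N·m clockwise.
Sack of grain: 22 × 10 = 220 N down at 3.1 m → arm 3.1 m, τ = 220 × 3.1 = 682 N·m clockwise.
Sign: 23 × 10 = 230 N down at 5.3 m → arm 5.3 m, τ = 230 × 5.3 = 1219 N·m clockwise.
Net moment of the loads = 2468 N·m clockwise.
The upward force F acts at the right end, arm 5.4 m, giving F × 5.4 counterclockwise.
Στ = 0 ⇒ F × 5.4 = 2468 ⇒ F = 2468 / 5.4 = 457 N.

F ≈ 457 N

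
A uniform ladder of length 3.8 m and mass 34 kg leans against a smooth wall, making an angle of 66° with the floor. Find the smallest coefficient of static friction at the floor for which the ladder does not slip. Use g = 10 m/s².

Choose the foot of the ladder as the axis so the floor normal and friction both act there and drop out.
Ladder weight 34×10 = 340 N acts at 1.9 m along the ladder; its horizontal arm is 1.9·cos66° = 0.7728 m → τ = 262.8 N·m clockwise.
Wall normal N acts horizontally at the top; its moment arm is the height L sinθ = 3.8·sin66° = 3.471 m, counterclockwise.
Setting net torque to zero: N × 3.471 = 262.8 → N = 75.71 N.
ΣFx = 0 ⇒ f = N_wall = 75.71 N. ΣFy = 0 ⇒ N_floor = 340 N.
μ_min = f / N_floor = 75.71 / 340 = 0.223.

μ_min ≈ 0.223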